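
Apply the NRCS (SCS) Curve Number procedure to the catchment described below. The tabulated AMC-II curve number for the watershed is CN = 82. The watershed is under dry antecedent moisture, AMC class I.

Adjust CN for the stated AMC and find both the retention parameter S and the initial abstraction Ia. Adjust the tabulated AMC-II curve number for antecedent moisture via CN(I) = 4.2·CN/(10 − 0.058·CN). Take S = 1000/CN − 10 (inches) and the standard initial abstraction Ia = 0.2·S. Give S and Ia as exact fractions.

Adjust CN=82 to AMC I: 4.2·82/(10 − 0.058·82) → (1722/5) ÷ (1311/250) = 28700/437 ≈ 65.675
Retention S: 1000/CN − 10 with CN=65.675 → S = 1500/287 ≈ 5.226 in
Initial abstraction Ia = S/5 = (1500/287)/5 = 300/287 ≈ 1.045 in

S = 1500/287 in ≈ 5.226 in; Ia = 300/287 in ≈ 1.045 in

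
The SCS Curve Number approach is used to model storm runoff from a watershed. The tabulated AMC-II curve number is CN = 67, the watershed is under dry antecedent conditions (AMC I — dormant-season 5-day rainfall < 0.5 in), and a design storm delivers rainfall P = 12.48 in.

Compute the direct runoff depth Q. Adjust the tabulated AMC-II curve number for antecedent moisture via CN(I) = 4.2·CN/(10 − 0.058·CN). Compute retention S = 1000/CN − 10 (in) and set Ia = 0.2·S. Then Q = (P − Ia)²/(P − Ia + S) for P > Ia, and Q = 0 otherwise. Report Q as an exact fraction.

Dry (AMC I): CN(I) = 4.2·67/(10 − 0.058·67) = (1407/5)/(3057/500) = 46900/1019 ≈ 46.026
Max retention: S = 1000/(46900/1019) − 10 = 5500/469 in (≈ 11.727 in)
Ia = 0.2·(5500/469) = 1100/469 in ≈ 2.345 in
Since P=12.480 > Ia=2.345: effective rainfall P−Ia = 118828/11725 in
Runoff Q = (P−Ia)²/(P−Ia+S) = (10.135)²/(10.135+11.727) = 1765011698/375680725 ≈ 4.698 in

Q = 1765011698/375680725 in ≈ 4.698 in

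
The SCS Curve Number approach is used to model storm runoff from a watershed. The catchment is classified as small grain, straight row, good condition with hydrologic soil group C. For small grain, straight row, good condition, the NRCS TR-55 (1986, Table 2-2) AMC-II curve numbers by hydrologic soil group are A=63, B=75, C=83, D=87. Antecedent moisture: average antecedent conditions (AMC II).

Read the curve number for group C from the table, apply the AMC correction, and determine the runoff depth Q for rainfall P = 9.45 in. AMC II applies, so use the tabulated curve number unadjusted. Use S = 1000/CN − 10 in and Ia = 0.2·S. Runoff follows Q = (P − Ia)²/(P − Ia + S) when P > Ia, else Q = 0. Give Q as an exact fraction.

NRCS table: small grain, straight row, good condition, soil group C → CN(II) = 83
AMC II — tabulated CN = 83 applies directly.
S = 1000/83 − 10 = 170/83 in ≈ 2.048 in
Ia = 0.2S: 0.2·2.048 = 0.410 in (exactly 34/83)
Excess rainfall: 9.450 − 0.410 = 9.040 in; P > Ia so Q > 0
Runoff Q = (P−Ia)²/(P−Ia+S) = (9.040)²/(9.040+2.048) = 225210049/30555620 ≈ 7.370 in

Q = 225210049/30555620 in ≈ 7.370 in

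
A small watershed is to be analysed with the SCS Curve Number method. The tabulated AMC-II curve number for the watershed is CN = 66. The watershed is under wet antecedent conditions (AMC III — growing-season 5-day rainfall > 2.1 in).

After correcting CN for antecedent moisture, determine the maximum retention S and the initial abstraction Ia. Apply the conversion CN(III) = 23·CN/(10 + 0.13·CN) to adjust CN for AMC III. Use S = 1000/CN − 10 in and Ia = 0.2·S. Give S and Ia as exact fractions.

CN(III) from CN(II)=66: (23·66)/(10 + 0.13·66) = 75900/929 ≈ 81.701
Retention S: 1000/CN − 10 with CN=81.701 → S = 1700/759 ≈ 2.240 in
Ia = 0.2·(1700/759) = 340/759 in ≈ 0.448 in

S = 1700/759 in ≈ 2.240 in; Ia = 340/759 in ≈ 0.448 in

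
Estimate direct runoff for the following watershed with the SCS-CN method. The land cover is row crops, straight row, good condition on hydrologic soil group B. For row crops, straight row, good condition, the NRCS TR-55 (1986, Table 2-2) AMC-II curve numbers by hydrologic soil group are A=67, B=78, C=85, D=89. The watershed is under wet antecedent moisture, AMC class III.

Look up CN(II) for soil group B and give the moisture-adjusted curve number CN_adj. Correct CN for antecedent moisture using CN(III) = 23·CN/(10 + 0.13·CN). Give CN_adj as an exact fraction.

NRCS table: row crops, straight row, good condition, soil group B → CN(II) = 78
Adjust CN=78 to AMC III: 23·78/(10 + 0.13·78) → 1794 ÷ (1007/50) = 89700/1007 ≈ 89.076

CN_adj = 89700/1007 ≈ 89.076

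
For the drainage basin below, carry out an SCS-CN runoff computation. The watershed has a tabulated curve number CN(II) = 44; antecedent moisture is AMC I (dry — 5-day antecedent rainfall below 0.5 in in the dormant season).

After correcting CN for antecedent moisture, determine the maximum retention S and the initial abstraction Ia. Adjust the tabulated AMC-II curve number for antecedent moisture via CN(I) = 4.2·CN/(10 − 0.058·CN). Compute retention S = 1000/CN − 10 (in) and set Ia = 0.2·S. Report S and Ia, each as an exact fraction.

Dry (AMC I): CN(I) = 4.2·44/(10 − 0.058·44) = (924/5)/(931/125) = 3300/133 ≈ 24.812
S = 1000/(3300/133) − 10 = 1000/33 in ≈ 30.303 in
Ia = 0.2·(1000/33) = 200/33 in ≈ 6.061 in

S = 1000/33 in ≈ 30.303 in; Ia = 200/33 in ≈ 6.061 in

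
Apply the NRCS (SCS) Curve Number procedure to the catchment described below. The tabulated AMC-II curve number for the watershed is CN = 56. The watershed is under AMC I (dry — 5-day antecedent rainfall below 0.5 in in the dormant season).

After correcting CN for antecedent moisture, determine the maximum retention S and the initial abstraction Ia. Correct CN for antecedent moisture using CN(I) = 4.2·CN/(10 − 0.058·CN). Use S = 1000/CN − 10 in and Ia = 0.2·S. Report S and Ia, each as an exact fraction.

S = 2750/147 in ≈ 18.707 in; Ia = 550/147 in ≈ 3.741 in

Dry (AMC I): CN(I) = 4.2·56/(10 − 0.058·56) = (1176/5)/(844/125) = 7350/211 ≈ 34.834
S = 1000/(7350/211) − 10 = 2750/147 in ≈ 18.707 in
Ia = 0.2S: 0.2·18.707 = 3.741 in (exactly 550/147)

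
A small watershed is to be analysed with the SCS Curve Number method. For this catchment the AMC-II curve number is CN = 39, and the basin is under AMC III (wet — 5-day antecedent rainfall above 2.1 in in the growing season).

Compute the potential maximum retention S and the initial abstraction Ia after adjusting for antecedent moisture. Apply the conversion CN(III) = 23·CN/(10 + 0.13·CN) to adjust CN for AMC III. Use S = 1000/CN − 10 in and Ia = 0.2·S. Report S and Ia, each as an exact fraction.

Adjust CN=39 to AMC III: 23·39/(10 + 0.13·39) → 897 ÷ (1507/100) = 89700/1507 ≈ 59.522
S = 1000/(89700/1507) − 10 = 6100/897 in ≈ 6.800 in
Ia = 0.2S: 0.2·6.800 = 1.360 in (exactly 1220/897)

S = 6100/897 in ≈ 6.800 in; Ia = 1220/897 in ≈ 1.360 in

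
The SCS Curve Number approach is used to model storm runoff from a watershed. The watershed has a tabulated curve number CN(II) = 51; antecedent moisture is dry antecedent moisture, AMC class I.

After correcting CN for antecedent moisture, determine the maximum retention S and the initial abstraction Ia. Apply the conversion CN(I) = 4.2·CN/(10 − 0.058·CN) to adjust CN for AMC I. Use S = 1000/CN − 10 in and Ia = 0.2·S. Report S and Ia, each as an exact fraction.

Dry (AMC I): CN(I) = 4.2·51/(10 − 0.058·51) = (1071/5)/(3521/500) = 15300/503 ≈ 30.417
Retention S: 1000/CN − 10 with CN=30.417 → S = 3500/153 ≈ 22.876 in
Initial abstraction Ia = S/5 = (3500/153)/5 = 700/153 ≈ 4.575 in

S = 3500/153 in ≈ 22.876 in; Ia = 700/153 in ≈ 4.575 in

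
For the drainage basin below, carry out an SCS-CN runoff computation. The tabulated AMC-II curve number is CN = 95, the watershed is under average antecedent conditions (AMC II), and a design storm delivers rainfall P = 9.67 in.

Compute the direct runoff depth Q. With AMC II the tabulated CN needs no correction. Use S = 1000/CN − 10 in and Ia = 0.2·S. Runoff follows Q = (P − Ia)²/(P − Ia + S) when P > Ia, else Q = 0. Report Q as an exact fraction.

Q = 330257929/36428700 in ≈ 9.066 in

CN(II) = 95; AMC II needs no correction.
Max retention: S = 1000/95 − 10 = 10/19 in (≈ 0.526 in)
Ia = 0.2·(10/19) = 2/19 in ≈ 0.105 in
Since P=9.670 > Ia=0.105: effective rainfall P−Ia = 18173/1900 in
Q: (18173/1900)² ÷ (19173/1900) = 330257929/36428700 in (≈ 9.066 in)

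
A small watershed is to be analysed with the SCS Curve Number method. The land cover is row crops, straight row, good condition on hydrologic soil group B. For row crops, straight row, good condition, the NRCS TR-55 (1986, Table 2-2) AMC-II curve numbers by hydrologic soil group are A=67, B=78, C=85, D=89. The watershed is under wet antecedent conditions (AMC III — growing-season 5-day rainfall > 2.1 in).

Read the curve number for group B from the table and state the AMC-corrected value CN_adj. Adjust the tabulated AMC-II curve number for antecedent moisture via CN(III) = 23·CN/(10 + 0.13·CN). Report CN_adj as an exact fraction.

CN_adj = 89700/1007 ≈ 89.076

NRCS table: row crops, straight row, good condition, soil group B → CN(II) = 78
Wet (AMC III): CN(III) = 23·78/(10 + 0.13·78) = 1794/(1007/50) = 89700/1007 ≈ 89.076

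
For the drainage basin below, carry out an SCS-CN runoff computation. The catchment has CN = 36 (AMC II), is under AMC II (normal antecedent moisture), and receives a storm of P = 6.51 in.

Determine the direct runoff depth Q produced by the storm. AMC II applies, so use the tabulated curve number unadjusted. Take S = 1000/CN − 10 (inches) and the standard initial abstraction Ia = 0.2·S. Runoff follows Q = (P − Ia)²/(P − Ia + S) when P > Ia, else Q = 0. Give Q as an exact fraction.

Q = 7070281/16793100 in ≈ 0.421 in

CN(II) = 36; AMC II needs no correction.
Max retention: S = 1000/36 − 10 = 160/9 in (≈ 17.778 in)
Ia = 0.2S: 0.2·17.778 = 3.556 in (exactly 32/9)
Excess rainfall: 6.510 − 3.556 = 2.954 in; P > Ia so Q > 0
Runoff Q = (P−Ia)²/(P−Ia+S) = (2.954)²/(2.954+17.778) = 7070281/16793100 ≈ 0.421 in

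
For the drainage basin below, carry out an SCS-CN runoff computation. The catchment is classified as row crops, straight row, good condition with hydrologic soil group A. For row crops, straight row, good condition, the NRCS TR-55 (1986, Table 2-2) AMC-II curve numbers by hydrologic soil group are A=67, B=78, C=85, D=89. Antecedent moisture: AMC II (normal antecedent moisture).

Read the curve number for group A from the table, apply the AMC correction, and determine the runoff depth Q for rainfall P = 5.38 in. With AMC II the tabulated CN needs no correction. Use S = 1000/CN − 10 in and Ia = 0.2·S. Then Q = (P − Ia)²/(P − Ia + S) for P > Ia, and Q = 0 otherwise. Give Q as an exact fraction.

NRCS table: row crops, straight row, good condition, soil group A → CN(II) = 67
CN(II) = 67; AMC II needs no correction.
Retention S: 1000/CN − 10 with CN=67.000 → S = 330/67 ≈ 4.925 in
Initial abstraction Ia = S/5 = (330/67)/5 = 66/67 ≈ 0.985 in
Excess rainfall: 5.380 − 0.985 = 4.395 in; P > Ia so Q > 0
Runoff Q = (P−Ia)²/(P−Ia+S) = (4.395)²/(4.395+4.925) = 216766729/104597050 ≈ 2.072 in

Q = 216766729/104597050 in ≈ 2.072 in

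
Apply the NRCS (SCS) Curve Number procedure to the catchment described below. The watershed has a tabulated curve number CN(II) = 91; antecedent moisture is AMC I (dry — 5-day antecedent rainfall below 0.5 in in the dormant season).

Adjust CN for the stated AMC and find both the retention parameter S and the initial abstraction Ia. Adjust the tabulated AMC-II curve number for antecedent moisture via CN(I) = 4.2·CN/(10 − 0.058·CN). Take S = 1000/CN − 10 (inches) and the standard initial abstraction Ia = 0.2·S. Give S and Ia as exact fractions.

S = 1500/637 in ≈ 2.355 in; Ia = 300/637 in ≈ 0.471 in

Dry (AMC I): CN(I) = 4.2·91/(10 − 0.058·91) = (1911/5)/(2361/500) = 63700/787 ≈ 80.940
S = 1000/(63700/787) − 10 = 1500/637 in ≈ 2.355 in
Ia = 0.2·(1500/637) = 300/637 in ≈ 0.471 in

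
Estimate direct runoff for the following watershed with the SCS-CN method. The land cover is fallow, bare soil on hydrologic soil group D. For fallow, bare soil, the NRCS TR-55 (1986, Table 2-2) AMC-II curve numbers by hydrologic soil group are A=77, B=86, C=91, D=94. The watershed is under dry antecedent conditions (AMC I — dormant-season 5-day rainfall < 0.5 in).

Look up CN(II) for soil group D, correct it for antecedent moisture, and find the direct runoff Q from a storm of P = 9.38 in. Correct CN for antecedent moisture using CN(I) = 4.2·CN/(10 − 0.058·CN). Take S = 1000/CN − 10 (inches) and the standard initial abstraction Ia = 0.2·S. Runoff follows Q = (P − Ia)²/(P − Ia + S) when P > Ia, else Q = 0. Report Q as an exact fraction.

NRCS table: fallow, bare soil, soil group D → CN(II) = 94
Dry (AMC I): CN(I) = 4.2·94/(10 − 0.058·94) = (1974/5)/(1137/250) = 32900/379 ≈ 86.807
Max retention: S = 1000/(32900/379) − 10 = 500/329 in (≈ 1.520 in)
Ia = 0.2·(500/329) = 100/329 in ≈ 0.304 in
Excess rainfall: 9.380 − 0.304 = 9.076 in; P > Ia so Q > 0
Q: (149301/16450)² ÷ (174301/16450) = 22290788601/2867251450 in (≈ 7.774 in)

Q = 22290788601/2867251450 in ≈ 7.774 in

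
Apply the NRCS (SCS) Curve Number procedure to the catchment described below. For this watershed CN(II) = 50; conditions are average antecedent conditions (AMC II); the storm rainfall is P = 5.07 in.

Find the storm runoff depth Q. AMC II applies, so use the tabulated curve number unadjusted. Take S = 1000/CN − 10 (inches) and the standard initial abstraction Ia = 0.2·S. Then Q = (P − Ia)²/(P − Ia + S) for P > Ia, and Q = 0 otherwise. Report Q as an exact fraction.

Average conditions: CN = 50 (no AMC adjustment).
Retention S: 1000/CN − 10 with CN=50.000 → S = 10 ≈ 10.000 in
Initial abstraction Ia = S/5 = 10/5 = 2 ≈ 2.000 in
Since P=5.070 > Ia=2.000: effective rainfall P−Ia = 307/100 in
Q: (307/100)² ÷ (1307/100) = 94249/130700 in (≈ 0.721 in)

Q = 94249/130700 in ≈ 0.721 in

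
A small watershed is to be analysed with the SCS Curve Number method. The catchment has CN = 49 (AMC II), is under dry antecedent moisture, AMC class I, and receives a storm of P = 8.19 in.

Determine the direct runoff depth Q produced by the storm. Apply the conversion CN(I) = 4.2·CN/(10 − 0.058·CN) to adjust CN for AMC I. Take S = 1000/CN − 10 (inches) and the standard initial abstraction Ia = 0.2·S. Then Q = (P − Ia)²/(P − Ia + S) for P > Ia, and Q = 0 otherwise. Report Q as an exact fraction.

Q = 12302580889/32959453100 in ≈ 0.373 in

CN(I) from CN(II)=49: (4.2·49)/(10 − 0.058·49) = 34300/1193 ≈ 28.751
S = 1000/(34300/1193) − 10 = 8500/343 in ≈ 24.781 in
Initial abstraction Ia = S/5 = (8500/343)/5 = 1700/343 ≈ 4.956 in
Excess rainfall: 8.190 − 4.956 = 3.234 in; P > Ia so Q > 0
Q: (110917/34300)² ÷ (960917/34300) = 12302580889/32959453100 in (≈ 0.373 in)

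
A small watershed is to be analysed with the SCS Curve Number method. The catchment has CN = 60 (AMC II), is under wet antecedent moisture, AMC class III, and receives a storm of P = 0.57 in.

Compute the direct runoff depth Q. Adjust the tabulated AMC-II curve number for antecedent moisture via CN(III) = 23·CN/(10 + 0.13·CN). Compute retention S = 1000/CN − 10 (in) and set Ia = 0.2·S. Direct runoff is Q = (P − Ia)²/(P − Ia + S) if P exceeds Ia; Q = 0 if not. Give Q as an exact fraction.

CN(III) from CN(II)=60: (23·60)/(10 + 0.13·60) = 6900/89 ≈ 77.528
Max retention: S = 1000/(6900/89) − 10 = 200/69 in (≈ 2.899 in)
Ia = 0.2S: 0.2·2.899 = 0.580 in (exactly 40/69)
P = 0.570 ≤ Ia = 0.580 in: entire storm abstracted, Q = 0.

Q = 0 in ≈ 0.000 in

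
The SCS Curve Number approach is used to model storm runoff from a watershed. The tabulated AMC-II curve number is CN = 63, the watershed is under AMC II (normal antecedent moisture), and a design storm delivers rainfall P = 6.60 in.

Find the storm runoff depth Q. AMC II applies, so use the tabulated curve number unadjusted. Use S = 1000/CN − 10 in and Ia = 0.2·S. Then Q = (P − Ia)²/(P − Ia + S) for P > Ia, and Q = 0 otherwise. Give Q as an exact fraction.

Q = 2920681/1121085 in ≈ 2.605 in

Average conditions: CN = 63 (no AMC adjustment).
S = 1000/63 − 10 = 370/63 in ≈ 5.873 in
Initial abstraction Ia = S/5 = (370/63)/5 = 74/63 ≈ 1.175 in
P − Ia = 6.600 − 1.175 = 1709/315 ≈ 5.425 in (> 0, runoff occurs)
Q: (1709/315)² ÷ (3559/315) = 2920681/1121085 in (≈ 2.605 in)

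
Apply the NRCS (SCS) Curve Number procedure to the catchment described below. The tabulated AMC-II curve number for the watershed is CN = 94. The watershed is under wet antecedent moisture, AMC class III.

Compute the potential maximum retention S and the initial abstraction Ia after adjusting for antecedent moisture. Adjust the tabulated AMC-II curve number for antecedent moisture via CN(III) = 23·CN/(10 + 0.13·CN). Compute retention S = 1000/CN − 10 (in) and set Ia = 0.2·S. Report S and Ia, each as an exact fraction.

S = 300/1081 in ≈ 0.278 in; Ia = 60/1081 in ≈ 0.056 in

CN(III) from CN(II)=94: (23·94)/(10 + 0.13·94) = 108100/1111 ≈ 97.300
Max retention: S = 1000/(108100/1111) − 10 = 300/1081 in (≈ 0.278 in)
Initial abstraction Ia = S/5 = (300/1081)/5 = 60/1081 ≈ 0.056 in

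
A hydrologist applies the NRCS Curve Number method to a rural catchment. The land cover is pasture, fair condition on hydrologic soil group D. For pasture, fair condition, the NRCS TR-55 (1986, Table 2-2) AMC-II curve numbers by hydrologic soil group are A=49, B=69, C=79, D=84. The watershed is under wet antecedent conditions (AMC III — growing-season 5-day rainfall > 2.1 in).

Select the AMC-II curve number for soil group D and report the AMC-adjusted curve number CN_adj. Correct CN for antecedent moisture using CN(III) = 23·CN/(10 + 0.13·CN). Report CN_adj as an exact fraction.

CN_adj = 48300/523 ≈ 92.352

NRCS table: pasture, fair condition, soil group D → CN(II) = 84
Wet (AMC III): CN(III) = 23·84/(10 + 0.13·84) = 1932/(523/25) = 48300/523 ≈ 92.352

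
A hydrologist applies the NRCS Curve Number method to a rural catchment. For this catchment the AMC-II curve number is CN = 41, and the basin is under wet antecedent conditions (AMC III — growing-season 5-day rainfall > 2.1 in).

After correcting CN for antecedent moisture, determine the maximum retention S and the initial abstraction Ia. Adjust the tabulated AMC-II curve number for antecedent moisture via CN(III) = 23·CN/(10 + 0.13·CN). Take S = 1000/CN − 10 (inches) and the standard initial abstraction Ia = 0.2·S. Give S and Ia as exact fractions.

S = 5900/943 in ≈ 6.257 in; Ia = 1180/943 in ≈ 1.251 in

Adjust CN=41 to AMC III: 23·41/(10 + 0.13·41) → 943 ÷ (1533/100) = 94300/1533 ≈ 61.513
Retention S: 1000/CN − 10 with CN=61.513 → S = 5900/943 ≈ 6.257 in
Initial abstraction Ia = S/5 = (5900/943)/5 = 1180/943 ≈ 1.251 in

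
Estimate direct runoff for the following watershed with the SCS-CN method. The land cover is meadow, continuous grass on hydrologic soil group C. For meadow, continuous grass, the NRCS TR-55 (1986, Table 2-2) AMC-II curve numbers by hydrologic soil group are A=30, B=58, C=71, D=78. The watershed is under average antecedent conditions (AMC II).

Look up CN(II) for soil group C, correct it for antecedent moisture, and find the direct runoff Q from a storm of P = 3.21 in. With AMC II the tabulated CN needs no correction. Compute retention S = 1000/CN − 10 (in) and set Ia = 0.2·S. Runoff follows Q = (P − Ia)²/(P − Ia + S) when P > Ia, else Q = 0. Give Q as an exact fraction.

Q = 288694081/326536100 in ≈ 0.884 in

NRCS table: meadow, continuous grass, soil group C → CN(II) = 71
AMC II — tabulated CN = 71 applies directly.
S = 1000/71 − 10 = 290/71 in ≈ 4.085 in
Initial abstraction Ia = S/5 = (290/71)/5 = 58/71 ≈ 0.817 in
Excess rainfall: 3.210 − 0.817 = 2.393 in; P > Ia so Q > 0
Runoff Q = (P−Ia)²/(P−Ia+S) = (2.393)²/(2.393+4.085) = 288694081/326536100 ≈ 0.884 in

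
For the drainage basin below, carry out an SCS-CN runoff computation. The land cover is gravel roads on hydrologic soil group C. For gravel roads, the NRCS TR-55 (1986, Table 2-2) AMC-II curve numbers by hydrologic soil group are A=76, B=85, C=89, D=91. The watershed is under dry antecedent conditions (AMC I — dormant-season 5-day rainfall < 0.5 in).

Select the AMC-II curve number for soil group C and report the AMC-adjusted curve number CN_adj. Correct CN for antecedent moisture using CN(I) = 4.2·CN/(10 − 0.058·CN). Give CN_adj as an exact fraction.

NRCS table: gravel roads, soil group C → CN(II) = 89
Dry (AMC I): CN(I) = 4.2·89/(10 − 0.058·89) = (1869/5)/(2419/500) = 186900/2419 ≈ 77.263

CN_adj = 186900/2419 ≈ 77.263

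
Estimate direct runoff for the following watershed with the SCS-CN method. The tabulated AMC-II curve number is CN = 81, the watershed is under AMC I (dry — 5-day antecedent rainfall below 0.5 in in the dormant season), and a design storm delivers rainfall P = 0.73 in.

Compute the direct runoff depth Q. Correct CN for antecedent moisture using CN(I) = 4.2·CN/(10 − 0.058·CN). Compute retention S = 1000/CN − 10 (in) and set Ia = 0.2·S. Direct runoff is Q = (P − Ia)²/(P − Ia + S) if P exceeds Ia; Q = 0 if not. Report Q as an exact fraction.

Q = 0 in ≈ 0.000 in

Dry (AMC I): CN(I) = 4.2·81/(10 − 0.058·81) = (1701/5)/(2651/500) = 170100/2651 ≈ 64.164
Max retention: S = 1000/(170100/2651) − 10 = 9500/1701 in (≈ 5.585 in)
Ia = 0.2·(9500/1701) = 1900/1701 in ≈ 1.117 in
P = 0.730 ≤ Ia = 1.117 in: entire storm abstracted, Q = 0.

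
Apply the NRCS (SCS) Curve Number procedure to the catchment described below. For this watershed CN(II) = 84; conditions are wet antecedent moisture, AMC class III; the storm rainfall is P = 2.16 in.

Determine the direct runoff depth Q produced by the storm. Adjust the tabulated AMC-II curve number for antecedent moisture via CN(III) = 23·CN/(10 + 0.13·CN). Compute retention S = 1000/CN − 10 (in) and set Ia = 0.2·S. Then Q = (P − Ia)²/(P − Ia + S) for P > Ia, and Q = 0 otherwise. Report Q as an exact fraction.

Q = 289971362/205770075 in ≈ 1.409 in

Wet (AMC III): CN(III) = 23·84/(10 + 0.13·84) = 1932/(523/25) = 48300/523 ≈ 92.352
Max retention: S = 1000/(48300/523) − 10 = 400/483 in (≈ 0.828 in)
Initial abstraction Ia = S/5 = (400/483)/5 = 80/483 ≈ 0.166 in
Excess rainfall: 2.160 − 0.166 = 1.994 in; P > Ia so Q > 0
Q: (24082/12075)² ÷ (34082/12075) = 289971362/205770075 in (≈ 1.409 in)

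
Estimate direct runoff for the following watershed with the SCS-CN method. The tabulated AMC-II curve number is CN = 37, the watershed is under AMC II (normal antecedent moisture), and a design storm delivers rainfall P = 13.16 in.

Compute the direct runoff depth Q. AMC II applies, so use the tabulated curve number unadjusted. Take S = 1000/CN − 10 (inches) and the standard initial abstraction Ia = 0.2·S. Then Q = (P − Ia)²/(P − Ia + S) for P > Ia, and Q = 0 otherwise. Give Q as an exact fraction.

Q = 11630647/3273575 in ≈ 3.553 in

AMC II — tabulated CN = 37 applies directly.
Retention S: 1000/CN − 10 with CN=37.000 → S = 630/37 ≈ 17.027 in
Ia = 0.2·(630/37) = 126/37 in ≈ 3.405 in
Excess rainfall: 13.160 − 3.405 = 9.755 in; P > Ia so Q > 0
Runoff Q = (P−Ia)²/(P−Ia+S) = (9.755)²/(9.755+17.027) = 11630647/3273575 ≈ 3.553 in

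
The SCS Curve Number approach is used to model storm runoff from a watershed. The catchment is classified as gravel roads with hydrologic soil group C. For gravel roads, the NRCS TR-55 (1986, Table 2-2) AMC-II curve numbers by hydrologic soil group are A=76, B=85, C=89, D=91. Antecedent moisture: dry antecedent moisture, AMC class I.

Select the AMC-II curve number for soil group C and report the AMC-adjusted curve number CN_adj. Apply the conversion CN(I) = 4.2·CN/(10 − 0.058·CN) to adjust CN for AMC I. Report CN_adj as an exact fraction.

NRCS table: gravel roads, soil group C → CN(II) = 89
Dry (AMC I): CN(I) = 4.2·89/(10 − 0.058·89) = (1869/5)/(2419/500) = 186900/2419 ≈ 77.263

CN_adj = 186900/2419 ≈ 77.263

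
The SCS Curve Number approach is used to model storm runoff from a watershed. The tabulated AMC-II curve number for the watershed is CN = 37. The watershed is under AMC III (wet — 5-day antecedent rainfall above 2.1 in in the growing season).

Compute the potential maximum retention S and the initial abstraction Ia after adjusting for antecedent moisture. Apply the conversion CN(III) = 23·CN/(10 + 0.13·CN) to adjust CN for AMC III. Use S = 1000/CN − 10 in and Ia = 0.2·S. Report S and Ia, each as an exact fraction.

S = 6300/851 in ≈ 7.403 in; Ia = 1260/851 in ≈ 1.481 in

Wet (AMC III): CN(III) = 23·37/(10 + 0.13·37) = 851/(1481/100) = 85100/1481 ≈ 57.461
Max retention: S = 1000/(85100/1481) − 10 = 6300/851 in (≈ 7.403 in)
Initial abstraction Ia = S/5 = (6300/851)/5 = 1260/851 ≈ 1.481 in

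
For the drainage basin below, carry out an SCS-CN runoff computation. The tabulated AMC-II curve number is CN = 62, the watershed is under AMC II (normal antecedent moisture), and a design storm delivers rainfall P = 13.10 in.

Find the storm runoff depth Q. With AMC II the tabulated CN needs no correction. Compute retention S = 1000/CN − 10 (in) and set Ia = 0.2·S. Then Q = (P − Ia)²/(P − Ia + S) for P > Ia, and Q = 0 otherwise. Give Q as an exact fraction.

Q = 13549761/1730110 in ≈ 7.832 in

CN(II) = 62; AMC II needs no correction.
Max retention: S = 1000/62 − 10 = 190/31 in (≈ 6.129 in)
Initial abstraction Ia = S/5 = (190/31)/5 = 38/31 ≈ 1.226 in
P − Ia = 13.100 − 1.226 = 3681/310 ≈ 11.874 in (> 0, runoff occurs)
Runoff Q = (P−Ia)²/(P−Ia+S) = (11.874)²/(11.874+6.129) = 13549761/1730110 ≈ 7.832 in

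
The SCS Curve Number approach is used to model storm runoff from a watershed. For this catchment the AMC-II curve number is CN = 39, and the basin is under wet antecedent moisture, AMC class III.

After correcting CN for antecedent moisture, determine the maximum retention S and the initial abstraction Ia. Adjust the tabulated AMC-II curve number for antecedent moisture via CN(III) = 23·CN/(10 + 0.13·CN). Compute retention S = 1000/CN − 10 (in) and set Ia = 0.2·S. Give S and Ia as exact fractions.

S = 6100/897 in ≈ 6.800 in; Ia = 1220/897 in ≈ 1.360 in

CN(III) from CN(II)=39: (23·39)/(10 + 0.13·39) = 89700/1507 ≈ 59.522
S = 1000/(89700/1507) − 10 = 6100/897 in ≈ 6.800 in
Ia = 0.2S: 0.2·6.800 = 1.360 in (exactly 1220/897)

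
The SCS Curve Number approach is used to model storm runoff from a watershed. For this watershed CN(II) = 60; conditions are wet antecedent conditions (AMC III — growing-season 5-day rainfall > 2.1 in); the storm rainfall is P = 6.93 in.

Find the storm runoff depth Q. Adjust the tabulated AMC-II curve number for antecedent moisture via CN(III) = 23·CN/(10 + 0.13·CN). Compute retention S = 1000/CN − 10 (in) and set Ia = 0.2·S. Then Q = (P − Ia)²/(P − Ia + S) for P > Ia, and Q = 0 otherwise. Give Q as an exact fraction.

Wet (AMC III): CN(III) = 23·60/(10 + 0.13·60) = 1380/(89/5) = 6900/89 ≈ 77.528
S = 1000/(6900/89) − 10 = 200/69 in ≈ 2.899 in
Initial abstraction Ia = S/5 = (200/69)/5 = 40/69 ≈ 0.580 in
Excess rainfall: 6.930 − 0.580 = 6.350 in; P > Ia so Q > 0
Q: (43817/6900)² ÷ (63817/6900) = 1919929489/440337300 in (≈ 4.360 in)

Q = 1919929489/440337300 in ≈ 4.360 in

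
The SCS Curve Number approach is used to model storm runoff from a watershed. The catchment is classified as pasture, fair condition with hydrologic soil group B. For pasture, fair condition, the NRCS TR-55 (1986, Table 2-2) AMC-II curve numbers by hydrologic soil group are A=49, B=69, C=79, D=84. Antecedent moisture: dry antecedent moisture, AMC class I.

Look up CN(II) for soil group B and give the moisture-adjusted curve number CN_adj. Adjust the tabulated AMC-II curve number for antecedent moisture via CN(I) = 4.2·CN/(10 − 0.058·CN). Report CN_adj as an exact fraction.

NRCS table: pasture, fair condition, soil group B → CN(II) = 69
CN(I) from CN(II)=69: (4.2·69)/(10 − 0.058·69) = 144900/2999 ≈ 48.316

CN_adj = 144900/2999 ≈ 48.316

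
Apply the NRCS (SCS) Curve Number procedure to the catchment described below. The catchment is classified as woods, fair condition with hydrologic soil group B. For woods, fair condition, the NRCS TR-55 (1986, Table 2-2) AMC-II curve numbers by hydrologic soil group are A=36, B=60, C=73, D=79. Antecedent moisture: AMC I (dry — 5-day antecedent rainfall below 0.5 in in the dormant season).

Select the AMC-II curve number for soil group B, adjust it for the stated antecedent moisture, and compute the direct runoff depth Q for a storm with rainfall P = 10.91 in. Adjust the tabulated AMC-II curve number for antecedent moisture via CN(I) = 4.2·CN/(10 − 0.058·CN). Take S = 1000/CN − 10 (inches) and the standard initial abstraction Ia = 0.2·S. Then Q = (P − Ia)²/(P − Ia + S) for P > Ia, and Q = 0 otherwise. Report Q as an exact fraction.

NRCS table: woods, fair condition, soil group B → CN(II) = 60
Dry (AMC I): CN(I) = 4.2·60/(10 − 0.058·60) = 252/(163/25) = 6300/163 ≈ 38.650
S = 1000/(6300/163) − 10 = 1000/63 in ≈ 15.873 in
Ia = 0.2·(1000/63) = 200/63 in ≈ 3.175 in
Since P=10.910 > Ia=3.175: effective rainfall P−Ia = 48733/6300 in
Q: (48733/6300)² ÷ (148733/6300) = 2374905289/937017900 in (≈ 2.535 in)

Q = 2374905289/937017900 in ≈ 2.535 in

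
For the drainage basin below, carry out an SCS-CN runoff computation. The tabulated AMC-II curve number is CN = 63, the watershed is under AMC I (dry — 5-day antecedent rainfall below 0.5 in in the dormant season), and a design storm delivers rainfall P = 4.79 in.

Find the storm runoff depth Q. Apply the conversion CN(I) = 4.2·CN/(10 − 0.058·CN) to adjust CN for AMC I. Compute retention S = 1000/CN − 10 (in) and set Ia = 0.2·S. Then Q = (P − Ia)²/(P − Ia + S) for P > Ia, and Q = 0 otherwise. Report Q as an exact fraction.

Q = 69546656089/279644759100 in ≈ 0.249 in

CN(I) from CN(II)=63: (4.2·63)/(10 − 0.058·63) = 132300/3173 ≈ 41.696
S = 1000/(132300/3173) − 10 = 18500/1323 in ≈ 13.983 in
Ia = 0.2S: 0.2·13.983 = 2.797 in (exactly 3700/1323)
Since P=4.790 > Ia=2.797: effective rainfall P−Ia = 263717/132300 in
Q: (263717/132300)² ÷ (2113717/132300) = 69546656089/279644759100 in (≈ 0.249 in)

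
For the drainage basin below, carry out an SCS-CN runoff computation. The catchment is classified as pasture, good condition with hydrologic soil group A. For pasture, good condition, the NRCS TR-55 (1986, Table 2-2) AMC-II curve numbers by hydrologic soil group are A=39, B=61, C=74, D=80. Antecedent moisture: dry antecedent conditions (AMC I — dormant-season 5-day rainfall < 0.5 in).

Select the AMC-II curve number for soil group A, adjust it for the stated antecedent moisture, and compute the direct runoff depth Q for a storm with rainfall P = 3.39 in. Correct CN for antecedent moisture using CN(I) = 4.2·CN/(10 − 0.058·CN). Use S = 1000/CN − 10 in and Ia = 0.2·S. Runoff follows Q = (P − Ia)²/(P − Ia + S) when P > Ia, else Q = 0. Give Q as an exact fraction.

NRCS table: pasture, good condition, soil group A → CN(II) = 39
Dry (AMC I): CN(I) = 4.2·39/(10 − 0.058·39) = (819/5)/(3869/500) = 81900/3869 ≈ 21.168
Retention S: 1000/CN − 10 with CN=21.168 → S = 30500/819 ≈ 37.241 in
Ia = 0.2·(30500/819) = 6100/819 in ≈ 7.448 in
P = 3.390 ≤ Ia = 7.448 in: entire storm abstracted, Q = 0.

Q = 0 in ≈ 0.000 in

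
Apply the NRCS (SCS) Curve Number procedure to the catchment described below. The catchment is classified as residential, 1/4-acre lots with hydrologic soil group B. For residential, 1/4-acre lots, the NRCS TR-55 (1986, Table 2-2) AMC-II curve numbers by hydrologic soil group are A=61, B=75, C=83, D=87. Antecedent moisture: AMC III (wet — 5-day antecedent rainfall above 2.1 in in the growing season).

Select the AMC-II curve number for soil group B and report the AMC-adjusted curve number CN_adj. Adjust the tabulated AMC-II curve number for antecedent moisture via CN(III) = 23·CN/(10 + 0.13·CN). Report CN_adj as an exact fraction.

CN_adj = 6900/79 ≈ 87.342

NRCS table: residential, 1/4-acre lots, soil group B → CN(II) = 75
CN(III) from CN(II)=75: (23·75)/(10 + 0.13·75) = 6900/79 ≈ 87.342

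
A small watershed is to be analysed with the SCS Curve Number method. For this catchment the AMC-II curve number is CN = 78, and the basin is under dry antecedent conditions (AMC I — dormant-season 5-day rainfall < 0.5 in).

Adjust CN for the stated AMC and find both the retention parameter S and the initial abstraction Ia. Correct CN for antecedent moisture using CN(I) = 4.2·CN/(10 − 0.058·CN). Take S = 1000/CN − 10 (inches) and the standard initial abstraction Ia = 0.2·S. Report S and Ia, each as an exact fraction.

CN(I) from CN(II)=78: (4.2·78)/(10 − 0.058·78) = 81900/1369 ≈ 59.825
S = 1000/(81900/1369) − 10 = 5500/819 in ≈ 6.716 in
Ia = 0.2·(5500/819) = 1100/819 in ≈ 1.343 in

S = 5500/819 in ≈ 6.716 in; Ia = 1100/819 in ≈ 1.343 in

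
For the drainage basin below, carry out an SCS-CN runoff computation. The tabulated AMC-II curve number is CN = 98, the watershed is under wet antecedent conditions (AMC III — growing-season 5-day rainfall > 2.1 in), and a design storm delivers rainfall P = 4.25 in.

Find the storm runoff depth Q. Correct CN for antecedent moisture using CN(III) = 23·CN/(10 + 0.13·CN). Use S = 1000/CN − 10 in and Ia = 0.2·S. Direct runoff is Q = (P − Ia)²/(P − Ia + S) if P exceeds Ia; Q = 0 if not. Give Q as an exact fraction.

CN(III) from CN(II)=98: (23·98)/(10 + 0.13·98) = 112700/1137 ≈ 99.120
Retention S: 1000/CN − 10 with CN=99.120 → S = 100/1127 ≈ 0.089 in
Initial abstraction Ia = S/5 = (100/1127)/5 = 20/1127 ≈ 0.018 in
Since P=4.250 > Ia=0.018: effective rainfall P−Ia = 19079/4508 in
Q = (19079/4508)²/((19079/4508) + 100/1127) = (364008241/20322064)/(19479/4508) = 364008241/87811332 in ≈ 4.145 in

Q = 364008241/87811332 in ≈ 4.145 in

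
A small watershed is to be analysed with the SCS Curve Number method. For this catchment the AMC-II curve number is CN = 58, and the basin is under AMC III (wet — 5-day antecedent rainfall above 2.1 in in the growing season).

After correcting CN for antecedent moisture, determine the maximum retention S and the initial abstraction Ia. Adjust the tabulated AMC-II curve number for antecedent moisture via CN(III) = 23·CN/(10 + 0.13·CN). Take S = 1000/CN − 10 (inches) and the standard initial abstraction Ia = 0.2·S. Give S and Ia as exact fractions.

S = 2100/667 in ≈ 3.148 in; Ia = 420/667 in ≈ 0.630 in

Adjust CN=58 to AMC III: 23·58/(10 + 0.13·58) → 1334 ÷ (877/50) = 66700/877 ≈ 76.055
S = 1000/(66700/877) − 10 = 2100/667 in ≈ 3.148 in
Initial abstraction Ia = S/5 = (2100/667)/5 = 420/667 ≈ 0.630 in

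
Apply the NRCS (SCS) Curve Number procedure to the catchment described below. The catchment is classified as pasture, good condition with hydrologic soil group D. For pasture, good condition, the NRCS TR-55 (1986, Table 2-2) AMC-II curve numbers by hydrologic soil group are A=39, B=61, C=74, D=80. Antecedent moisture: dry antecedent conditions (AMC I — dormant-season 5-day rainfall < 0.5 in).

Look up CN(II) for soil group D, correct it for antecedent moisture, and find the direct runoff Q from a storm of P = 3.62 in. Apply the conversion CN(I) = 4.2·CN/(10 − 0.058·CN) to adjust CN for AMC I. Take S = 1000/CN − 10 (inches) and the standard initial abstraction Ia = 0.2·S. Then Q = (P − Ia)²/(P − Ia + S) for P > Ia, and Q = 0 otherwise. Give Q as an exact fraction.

Q = 6507601/9241050 in ≈ 0.704 in

NRCS table: pasture, good condition, soil group D → CN(II) = 80
CN(I) from CN(II)=80: (4.2·80)/(10 − 0.058·80) = 4200/67 ≈ 62.687
Retention S: 1000/CN − 10 with CN=62.687 → S = 125/21 ≈ 5.952 in
Ia = 0.2S: 0.2·5.952 = 1.190 in (exactly 25/21)
P − Ia = 3.620 − 1.190 = 2551/1050 ≈ 2.430 in (> 0, runoff occurs)
Runoff Q = (P−Ia)²/(P−Ia+S) = (2.430)²/(2.430+5.952) = 6507601/9241050 ≈ 0.704 in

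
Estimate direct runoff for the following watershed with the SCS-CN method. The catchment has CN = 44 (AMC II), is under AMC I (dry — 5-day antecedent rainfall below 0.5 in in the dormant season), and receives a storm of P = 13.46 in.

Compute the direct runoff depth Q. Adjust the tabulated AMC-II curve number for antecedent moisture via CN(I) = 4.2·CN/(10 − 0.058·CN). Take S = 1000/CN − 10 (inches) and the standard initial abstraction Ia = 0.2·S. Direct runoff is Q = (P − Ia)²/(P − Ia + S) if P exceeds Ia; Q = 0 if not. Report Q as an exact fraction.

Q = 149059681/102644850 in ≈ 1.452 in

Adjust CN=44 to AMC I: 4.2·44/(10 − 0.058·44) → (924/5) ÷ (931/125) = 3300/133 ≈ 24.812
S = 1000/(3300/133) − 10 = 1000/33 in ≈ 30.303 in
Initial abstraction Ia = S/5 = (1000/33)/5 = 200/33 ≈ 6.061 in
Excess rainfall: 13.460 − 6.061 = 7.399 in; P > Ia so Q > 0
Q = (12209/1650)²/((12209/1650) + 1000/33) = (149059681/2722500)/(62209/1650) = 149059681/102644850 in ≈ 1.452 in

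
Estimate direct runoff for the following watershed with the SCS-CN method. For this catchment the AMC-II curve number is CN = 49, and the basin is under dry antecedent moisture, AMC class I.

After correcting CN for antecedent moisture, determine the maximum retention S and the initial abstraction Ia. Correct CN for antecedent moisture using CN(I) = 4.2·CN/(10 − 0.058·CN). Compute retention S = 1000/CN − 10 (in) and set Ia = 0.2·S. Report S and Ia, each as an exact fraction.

Dry (AMC I): CN(I) = 4.2·49/(10 − 0.058·49) = (1029/5)/(3579/500) = 34300/1193 ≈ 28.751
Retention S: 1000/CN − 10 with CN=28.751 → S = 8500/343 ≈ 24.781 in
Ia = 0.2S: 0.2·24.781 = 4.956 in (exactly 1700/343)

S = 8500/343 in ≈ 24.781 in; Ia = 1700/343 in ≈ 4.956 in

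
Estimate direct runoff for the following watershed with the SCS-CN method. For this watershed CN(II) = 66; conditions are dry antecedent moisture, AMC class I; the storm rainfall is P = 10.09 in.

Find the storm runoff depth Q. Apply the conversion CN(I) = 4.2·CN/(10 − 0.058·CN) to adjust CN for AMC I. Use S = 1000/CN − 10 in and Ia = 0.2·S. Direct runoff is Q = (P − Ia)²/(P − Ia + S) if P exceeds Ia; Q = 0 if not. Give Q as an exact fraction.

Q = 280091802169/95581124100 in ≈ 2.930 in

CN(I) from CN(II)=66: (4.2·66)/(10 − 0.058·66) = 69300/1543 ≈ 44.913
Retention S: 1000/CN − 10 with CN=44.913 → S = 8500/693 ≈ 12.266 in
Ia = 0.2S: 0.2·12.266 = 2.453 in (exactly 1700/693)
P − Ia = 10.090 − 2.453 = 529237/69300 ≈ 7.637 in (> 0, runoff occurs)
Runoff Q = (P−Ia)²/(P−Ia+S) = (7.637)²/(7.637+12.266) = 280091802169/95581124100 ≈ 2.930 in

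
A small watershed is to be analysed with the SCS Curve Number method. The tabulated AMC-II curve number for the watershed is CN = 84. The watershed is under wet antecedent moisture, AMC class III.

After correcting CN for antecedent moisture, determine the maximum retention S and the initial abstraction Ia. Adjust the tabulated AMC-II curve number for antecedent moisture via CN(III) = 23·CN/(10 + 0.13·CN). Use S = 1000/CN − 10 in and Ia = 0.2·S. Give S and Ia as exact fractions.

CN(III) from CN(II)=84: (23·84)/(10 + 0.13·84) = 48300/523 ≈ 92.352
S = 1000/(48300/523) − 10 = 400/483 in ≈ 0.828 in
Ia = 0.2·(400/483) = 80/483 in ≈ 0.166 in

S = 400/483 in ≈ 0.828 in; Ia = 80/483 in ≈ 0.166 in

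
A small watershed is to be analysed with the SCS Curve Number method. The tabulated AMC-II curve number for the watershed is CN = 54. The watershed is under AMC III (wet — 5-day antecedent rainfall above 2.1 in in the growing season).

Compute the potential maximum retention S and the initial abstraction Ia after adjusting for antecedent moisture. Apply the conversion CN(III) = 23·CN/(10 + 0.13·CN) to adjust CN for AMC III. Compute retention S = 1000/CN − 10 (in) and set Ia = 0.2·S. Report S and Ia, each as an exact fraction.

CN(III) from CN(II)=54: (23·54)/(10 + 0.13·54) = 2700/37 ≈ 72.973
Max retention: S = 1000/(2700/37) − 10 = 100/27 in (≈ 3.704 in)
Initial abstraction Ia = S/5 = (100/27)/5 = 20/27 ≈ 0.741 in

S = 100/27 in ≈ 3.704 in; Ia = 20/27 in ≈ 0.741 in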